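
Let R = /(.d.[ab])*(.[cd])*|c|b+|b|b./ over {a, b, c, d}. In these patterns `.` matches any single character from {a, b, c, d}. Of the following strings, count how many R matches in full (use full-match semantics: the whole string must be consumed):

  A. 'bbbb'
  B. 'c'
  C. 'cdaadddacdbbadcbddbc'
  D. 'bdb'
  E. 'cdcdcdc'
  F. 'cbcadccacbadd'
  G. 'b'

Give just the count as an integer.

4

A → match
B → match
C → match
D → no match
E → no match
F → no match
G → match
Total matched: 4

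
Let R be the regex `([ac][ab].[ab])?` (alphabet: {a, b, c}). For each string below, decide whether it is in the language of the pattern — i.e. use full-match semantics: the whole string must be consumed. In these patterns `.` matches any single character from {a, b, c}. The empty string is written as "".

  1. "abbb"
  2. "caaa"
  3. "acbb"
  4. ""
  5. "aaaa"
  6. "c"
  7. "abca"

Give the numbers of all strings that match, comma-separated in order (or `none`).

1. "abbb" → match
2. "caaa" → match
3. "acbb" → no match
4. "" → match
5. "aaaa" → match
6. "c" → no match
7. "abca" → match

1, 2, 4, 5, 7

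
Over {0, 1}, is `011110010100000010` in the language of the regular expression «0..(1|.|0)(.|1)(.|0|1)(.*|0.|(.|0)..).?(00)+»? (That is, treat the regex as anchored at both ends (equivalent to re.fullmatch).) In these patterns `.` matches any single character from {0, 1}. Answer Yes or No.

Every match must end with `00`, but `011110010100000010` does not.

No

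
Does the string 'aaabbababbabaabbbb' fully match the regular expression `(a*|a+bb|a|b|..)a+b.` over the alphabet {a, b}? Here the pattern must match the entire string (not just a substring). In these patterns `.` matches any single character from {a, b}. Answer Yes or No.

No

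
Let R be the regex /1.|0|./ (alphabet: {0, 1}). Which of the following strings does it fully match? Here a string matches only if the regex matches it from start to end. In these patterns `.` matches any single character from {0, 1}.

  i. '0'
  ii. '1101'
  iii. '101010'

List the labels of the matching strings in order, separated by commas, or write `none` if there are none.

i

i → match
ii → no match
iii → no match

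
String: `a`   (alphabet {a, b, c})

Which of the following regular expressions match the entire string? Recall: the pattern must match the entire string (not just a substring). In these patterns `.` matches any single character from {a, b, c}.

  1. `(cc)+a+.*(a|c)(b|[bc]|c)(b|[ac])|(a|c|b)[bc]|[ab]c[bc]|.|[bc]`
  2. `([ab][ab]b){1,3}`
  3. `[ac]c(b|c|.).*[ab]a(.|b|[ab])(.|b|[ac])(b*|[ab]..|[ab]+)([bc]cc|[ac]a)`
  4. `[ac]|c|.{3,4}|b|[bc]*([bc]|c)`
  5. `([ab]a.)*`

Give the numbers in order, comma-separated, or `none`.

1, 4

1 → match
2 → no match — must end with `b`
3 → no match
4 → match
5 → no match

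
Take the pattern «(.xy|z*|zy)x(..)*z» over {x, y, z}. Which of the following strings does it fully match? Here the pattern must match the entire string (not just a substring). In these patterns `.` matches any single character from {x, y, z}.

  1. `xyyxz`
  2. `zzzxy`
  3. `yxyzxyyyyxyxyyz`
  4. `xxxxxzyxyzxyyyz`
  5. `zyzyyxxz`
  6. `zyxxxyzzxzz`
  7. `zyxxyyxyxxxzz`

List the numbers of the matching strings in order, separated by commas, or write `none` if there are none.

none

1 → no match
2 → no match — must end with `z`
3 → no match
4 → no match
5 → no match
6 → no match
7 → no match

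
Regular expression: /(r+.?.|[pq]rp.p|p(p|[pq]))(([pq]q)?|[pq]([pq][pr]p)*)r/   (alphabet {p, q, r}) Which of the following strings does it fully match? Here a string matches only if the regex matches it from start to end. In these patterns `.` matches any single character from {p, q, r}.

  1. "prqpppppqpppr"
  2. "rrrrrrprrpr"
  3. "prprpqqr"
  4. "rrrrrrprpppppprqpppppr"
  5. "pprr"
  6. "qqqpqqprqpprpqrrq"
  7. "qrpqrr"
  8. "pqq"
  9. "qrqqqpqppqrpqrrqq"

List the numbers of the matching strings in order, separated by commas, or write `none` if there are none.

3

1 → no match
2 → no match
3 → match
4 → no match
5 → no match
6 → no match — must end with "r"
7 → no match
8 → no match — must end with "r"
9 → no match — must end with "r"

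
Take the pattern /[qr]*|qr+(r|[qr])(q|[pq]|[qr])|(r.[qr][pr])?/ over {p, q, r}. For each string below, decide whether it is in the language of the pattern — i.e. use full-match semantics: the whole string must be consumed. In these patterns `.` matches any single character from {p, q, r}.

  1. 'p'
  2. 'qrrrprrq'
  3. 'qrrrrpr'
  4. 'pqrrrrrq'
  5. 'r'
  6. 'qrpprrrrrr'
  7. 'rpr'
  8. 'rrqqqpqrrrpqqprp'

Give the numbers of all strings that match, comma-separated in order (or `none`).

1 → no match
2 → no match
3 → no match
4 → no match
5 → match
6 → no match
7 → no match
8 → no match

5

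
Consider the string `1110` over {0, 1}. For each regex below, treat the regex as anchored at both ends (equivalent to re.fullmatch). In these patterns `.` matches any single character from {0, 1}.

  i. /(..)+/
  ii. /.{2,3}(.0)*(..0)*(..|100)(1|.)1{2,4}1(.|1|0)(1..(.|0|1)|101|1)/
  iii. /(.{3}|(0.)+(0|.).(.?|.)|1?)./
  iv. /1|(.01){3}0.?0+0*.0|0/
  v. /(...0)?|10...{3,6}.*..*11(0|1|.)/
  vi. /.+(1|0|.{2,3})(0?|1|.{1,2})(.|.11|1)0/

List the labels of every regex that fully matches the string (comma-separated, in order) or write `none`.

i, iii, v, vi

i → match
ii → no match
iii → match
iv → no match
v → match
vi → match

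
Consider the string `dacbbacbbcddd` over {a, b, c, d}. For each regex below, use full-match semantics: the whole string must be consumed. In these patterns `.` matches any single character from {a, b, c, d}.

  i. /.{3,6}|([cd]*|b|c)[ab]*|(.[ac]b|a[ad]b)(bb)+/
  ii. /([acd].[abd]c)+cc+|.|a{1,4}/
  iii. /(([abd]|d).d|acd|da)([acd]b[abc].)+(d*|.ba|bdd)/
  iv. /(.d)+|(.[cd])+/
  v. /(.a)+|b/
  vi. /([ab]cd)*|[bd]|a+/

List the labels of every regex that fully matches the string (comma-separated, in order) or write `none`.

iii

i → no match
ii → no match
iii → match
iv → no match
v → no match
vi → no match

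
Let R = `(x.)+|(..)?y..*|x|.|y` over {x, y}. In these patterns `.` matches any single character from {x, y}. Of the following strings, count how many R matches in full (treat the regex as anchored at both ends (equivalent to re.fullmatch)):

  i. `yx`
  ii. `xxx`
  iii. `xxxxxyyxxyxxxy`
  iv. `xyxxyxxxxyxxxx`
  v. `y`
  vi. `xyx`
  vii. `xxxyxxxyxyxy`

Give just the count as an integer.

3

i → match
ii → no match
iii → no match
iv → no match
v → match
vi → no match
vii → match
Total matched: 3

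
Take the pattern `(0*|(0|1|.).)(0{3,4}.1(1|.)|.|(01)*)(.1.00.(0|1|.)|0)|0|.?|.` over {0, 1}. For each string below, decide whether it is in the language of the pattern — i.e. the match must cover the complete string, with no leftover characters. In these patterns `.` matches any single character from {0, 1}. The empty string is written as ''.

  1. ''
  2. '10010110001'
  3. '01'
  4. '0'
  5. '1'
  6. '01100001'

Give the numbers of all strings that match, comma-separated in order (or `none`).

1 → match
2 → match
3 → no match
4 → match
5 → match
6 → match

1, 2, 4, 5, 6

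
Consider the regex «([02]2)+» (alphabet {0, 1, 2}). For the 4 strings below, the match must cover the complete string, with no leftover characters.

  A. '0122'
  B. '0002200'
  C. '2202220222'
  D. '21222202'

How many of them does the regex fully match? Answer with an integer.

1

A → no match
B → no match — must end with '2'
C → match
D → no match
Total matched: 1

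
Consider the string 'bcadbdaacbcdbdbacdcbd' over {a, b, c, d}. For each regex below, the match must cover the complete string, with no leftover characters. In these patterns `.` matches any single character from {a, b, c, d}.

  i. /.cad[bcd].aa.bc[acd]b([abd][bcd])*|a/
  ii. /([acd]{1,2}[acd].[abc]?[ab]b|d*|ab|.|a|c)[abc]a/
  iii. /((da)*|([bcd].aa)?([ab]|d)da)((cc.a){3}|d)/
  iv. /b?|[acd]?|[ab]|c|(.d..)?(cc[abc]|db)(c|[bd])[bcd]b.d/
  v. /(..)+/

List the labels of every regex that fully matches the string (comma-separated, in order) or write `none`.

i

i → match
ii → no match — must end with 'a'
iii → no match
iv → no match
v → no match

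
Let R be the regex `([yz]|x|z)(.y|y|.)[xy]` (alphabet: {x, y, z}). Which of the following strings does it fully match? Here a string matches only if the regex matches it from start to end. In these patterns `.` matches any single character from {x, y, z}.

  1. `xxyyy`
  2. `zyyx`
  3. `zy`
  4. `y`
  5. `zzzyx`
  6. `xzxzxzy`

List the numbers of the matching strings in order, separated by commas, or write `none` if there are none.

1 → no match
2 → match
3 → no match
4 → no match
5 → no match
6 → no match

2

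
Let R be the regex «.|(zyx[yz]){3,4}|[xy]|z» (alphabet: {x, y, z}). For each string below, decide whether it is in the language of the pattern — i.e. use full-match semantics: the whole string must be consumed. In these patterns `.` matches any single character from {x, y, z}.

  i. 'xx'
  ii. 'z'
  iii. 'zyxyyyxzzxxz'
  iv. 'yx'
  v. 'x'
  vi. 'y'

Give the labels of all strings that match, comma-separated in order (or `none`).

i → no match
ii → match
iii → no match
iv → no match
v → match
vi → match

ii, v, vi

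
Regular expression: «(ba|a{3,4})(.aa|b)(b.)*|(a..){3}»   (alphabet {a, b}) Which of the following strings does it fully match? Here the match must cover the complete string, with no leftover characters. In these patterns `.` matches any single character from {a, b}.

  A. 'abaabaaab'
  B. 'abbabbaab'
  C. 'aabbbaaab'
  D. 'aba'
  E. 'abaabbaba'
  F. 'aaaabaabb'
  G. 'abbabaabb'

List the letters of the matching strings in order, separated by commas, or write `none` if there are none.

A → match
B → match
C → no match
D → no match
E → match
F → match
G → match

A, B, E, F, G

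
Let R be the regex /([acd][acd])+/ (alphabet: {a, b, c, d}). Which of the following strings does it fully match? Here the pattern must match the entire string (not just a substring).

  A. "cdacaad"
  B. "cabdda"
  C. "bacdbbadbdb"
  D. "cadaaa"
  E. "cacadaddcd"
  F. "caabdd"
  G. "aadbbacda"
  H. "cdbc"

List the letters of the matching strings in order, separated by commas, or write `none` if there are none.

D, E

A. "cdacaad" → no match
B. "cabdda" → no match
C. "bacdbbadbdb" → no match
D. "cadaaa" → match
E. "cacadaddcd" → match
F. "caabdd" → no match
G. "aadbbacda" → no match
H. "cdbc" → no match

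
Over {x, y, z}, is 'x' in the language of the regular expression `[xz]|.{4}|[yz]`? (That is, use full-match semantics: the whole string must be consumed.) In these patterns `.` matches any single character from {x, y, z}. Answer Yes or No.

Yes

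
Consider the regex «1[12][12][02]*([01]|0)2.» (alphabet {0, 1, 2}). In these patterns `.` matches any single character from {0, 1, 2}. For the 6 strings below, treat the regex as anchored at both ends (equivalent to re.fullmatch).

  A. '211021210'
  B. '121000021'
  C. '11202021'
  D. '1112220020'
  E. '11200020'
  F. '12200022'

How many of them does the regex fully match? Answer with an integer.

5

A → no match — must start with '1'
B → match
C → match
D → match
E → match
F → match
Total matched: 5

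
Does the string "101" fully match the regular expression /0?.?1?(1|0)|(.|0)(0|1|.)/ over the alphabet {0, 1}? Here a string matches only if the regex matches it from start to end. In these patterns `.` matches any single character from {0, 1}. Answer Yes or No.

No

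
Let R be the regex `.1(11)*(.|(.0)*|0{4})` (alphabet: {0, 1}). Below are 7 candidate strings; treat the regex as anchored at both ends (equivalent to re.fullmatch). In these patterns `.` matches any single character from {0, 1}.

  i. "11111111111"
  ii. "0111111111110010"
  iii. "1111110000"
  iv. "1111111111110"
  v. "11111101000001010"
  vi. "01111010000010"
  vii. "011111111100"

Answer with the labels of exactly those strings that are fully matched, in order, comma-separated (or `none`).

i → match
ii → match
iii → match
iv → match
v → no match
vi → match
vii → match

i, ii, iii, iv, vi, vii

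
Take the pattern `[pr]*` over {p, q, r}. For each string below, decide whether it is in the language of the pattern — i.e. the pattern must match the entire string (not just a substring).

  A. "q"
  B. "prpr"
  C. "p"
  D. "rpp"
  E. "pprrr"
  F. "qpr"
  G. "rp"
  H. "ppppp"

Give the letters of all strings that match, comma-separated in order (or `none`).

B, C, D, E, G, H

A → no match
B → match
C → match
D → match
E → match
F → no match
G → match
H → match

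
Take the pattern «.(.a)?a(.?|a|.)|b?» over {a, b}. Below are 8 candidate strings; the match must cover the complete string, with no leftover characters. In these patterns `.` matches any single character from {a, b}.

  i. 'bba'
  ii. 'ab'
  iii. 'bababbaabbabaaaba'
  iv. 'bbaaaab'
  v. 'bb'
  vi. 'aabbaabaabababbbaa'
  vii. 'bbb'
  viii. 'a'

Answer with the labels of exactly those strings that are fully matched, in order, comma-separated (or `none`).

none

i → no match
ii → no match
iii → no match
iv → no match
v → no match
vi → no match
vii → no match
viii → no match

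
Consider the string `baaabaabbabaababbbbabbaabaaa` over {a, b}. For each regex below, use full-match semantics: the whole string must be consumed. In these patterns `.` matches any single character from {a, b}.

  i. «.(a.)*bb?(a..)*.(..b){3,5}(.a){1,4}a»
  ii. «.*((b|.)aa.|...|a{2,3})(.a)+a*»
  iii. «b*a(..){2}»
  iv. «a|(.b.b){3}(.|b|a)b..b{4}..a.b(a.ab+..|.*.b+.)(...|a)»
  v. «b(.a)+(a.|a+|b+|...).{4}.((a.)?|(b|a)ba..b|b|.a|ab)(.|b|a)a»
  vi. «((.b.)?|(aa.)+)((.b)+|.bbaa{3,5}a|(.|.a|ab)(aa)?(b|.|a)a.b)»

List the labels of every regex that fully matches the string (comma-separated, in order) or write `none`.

i, ii

i → match
ii → match
iii → no match
iv → no match
v → no match
vi → no match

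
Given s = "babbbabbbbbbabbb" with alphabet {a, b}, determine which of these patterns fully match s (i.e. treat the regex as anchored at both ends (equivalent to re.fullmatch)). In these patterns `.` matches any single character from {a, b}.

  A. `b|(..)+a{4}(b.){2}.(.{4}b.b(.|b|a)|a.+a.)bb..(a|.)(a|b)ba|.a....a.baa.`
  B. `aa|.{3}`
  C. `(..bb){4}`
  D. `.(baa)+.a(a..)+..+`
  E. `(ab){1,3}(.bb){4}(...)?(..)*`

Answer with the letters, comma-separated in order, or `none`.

A → no match
B → no match
C → match
D → no match
E → no match — must start with "ab"

C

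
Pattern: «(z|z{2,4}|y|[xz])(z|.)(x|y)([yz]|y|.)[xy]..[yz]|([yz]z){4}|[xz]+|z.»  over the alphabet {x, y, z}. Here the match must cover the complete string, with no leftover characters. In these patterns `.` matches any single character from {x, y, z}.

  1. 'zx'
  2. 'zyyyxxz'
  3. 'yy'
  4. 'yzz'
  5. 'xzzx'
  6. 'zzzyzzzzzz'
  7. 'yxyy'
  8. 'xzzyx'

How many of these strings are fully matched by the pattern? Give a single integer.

1 → match
2 → no match
3 → no match
4 → no match
5 → match
6 → no match
7 → no match
8 → no match
Total matched: 2

2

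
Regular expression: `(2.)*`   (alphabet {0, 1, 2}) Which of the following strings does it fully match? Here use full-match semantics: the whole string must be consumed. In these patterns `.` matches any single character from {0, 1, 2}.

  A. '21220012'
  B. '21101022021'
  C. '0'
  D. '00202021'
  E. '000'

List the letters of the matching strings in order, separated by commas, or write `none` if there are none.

A → no match
B → no match
C → no match
D → no match
E → no match

none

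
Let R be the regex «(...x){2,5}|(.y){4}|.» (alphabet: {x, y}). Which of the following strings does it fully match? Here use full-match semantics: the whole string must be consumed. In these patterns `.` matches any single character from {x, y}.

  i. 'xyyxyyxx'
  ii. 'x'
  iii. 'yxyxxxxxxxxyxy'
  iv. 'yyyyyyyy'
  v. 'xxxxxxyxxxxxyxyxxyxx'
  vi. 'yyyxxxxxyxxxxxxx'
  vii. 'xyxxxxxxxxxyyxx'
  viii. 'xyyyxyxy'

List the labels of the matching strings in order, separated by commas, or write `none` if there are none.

i → match
ii → match
iii → no match
iv → match
v → match
vi → match
vii → no match
viii → match

i, ii, iv, v, vi, viii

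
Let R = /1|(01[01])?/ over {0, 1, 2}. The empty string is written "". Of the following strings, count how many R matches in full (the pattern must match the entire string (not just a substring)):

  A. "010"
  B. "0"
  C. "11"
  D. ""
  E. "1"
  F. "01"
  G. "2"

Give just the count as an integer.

3

A → match
B → no match
C → no match
D → match
E → match
F → no match
G → no match
Total matched: 3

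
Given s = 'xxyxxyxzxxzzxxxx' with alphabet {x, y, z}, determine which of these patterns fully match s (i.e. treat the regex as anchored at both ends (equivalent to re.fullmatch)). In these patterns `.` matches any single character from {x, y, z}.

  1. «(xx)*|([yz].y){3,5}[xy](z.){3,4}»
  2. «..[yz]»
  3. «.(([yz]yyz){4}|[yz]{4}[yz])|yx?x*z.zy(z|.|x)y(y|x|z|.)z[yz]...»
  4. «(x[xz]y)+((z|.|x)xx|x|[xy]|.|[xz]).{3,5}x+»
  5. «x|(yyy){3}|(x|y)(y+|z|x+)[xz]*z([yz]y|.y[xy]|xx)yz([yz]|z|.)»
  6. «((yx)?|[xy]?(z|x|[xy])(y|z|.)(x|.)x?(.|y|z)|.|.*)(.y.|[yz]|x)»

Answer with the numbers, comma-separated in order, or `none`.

4, 6

1 → no match
2 → no match
3 → no match
4 → match
5 → no match
6 → match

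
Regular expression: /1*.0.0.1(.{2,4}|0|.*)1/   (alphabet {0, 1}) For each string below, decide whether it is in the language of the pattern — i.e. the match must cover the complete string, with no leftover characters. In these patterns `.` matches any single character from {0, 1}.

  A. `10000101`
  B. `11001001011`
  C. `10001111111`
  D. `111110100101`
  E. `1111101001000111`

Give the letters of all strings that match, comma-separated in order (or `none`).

A → match
B → match
C → match
D → match
E → match

A, B, C, D, E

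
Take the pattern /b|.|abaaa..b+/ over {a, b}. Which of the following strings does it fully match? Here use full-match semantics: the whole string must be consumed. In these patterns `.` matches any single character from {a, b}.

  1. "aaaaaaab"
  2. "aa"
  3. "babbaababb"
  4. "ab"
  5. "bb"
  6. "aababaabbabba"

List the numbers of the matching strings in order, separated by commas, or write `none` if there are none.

1 → no match
2 → no match
3 → no match
4 → no match
5 → no match
6 → no match

none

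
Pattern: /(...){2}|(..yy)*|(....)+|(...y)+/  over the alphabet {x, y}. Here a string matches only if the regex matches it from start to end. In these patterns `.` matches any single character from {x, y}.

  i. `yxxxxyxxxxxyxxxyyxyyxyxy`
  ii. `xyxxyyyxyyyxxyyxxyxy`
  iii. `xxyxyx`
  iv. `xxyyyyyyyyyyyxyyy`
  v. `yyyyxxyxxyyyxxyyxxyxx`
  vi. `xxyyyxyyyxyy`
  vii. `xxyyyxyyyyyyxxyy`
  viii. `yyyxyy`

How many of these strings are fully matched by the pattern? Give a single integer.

6

i → match
ii → match
iii → match
iv → no match
v → no match
vi → match
vii → match
viii → match
Total matched: 6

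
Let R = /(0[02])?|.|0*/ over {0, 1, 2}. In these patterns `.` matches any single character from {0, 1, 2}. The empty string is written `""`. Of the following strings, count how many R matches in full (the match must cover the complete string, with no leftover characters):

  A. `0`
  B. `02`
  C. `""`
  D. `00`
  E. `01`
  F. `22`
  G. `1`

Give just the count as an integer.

A. `0` → match
B. `02` → match
C. `""` → match
D. `00` → match
E. `01` → no match
F. `22` → no match
G. `1` → match
Total matched: 5

5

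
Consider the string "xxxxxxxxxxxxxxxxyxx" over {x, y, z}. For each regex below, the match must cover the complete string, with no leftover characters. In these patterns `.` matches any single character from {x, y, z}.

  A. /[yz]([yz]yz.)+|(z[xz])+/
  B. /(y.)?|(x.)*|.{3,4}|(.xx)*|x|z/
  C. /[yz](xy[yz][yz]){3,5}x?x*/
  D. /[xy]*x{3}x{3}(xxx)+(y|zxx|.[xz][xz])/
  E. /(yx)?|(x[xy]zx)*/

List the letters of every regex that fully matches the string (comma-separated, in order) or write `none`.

D

A → no match
B → no match
C → no match
D → match
E → no match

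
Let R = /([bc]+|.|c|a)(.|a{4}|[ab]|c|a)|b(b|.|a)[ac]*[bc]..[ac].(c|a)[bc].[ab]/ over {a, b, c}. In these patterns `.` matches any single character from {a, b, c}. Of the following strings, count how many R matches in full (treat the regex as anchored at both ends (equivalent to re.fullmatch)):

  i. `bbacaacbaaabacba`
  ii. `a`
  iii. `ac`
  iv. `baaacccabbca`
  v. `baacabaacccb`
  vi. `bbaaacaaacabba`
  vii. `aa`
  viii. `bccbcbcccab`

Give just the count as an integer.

i → match
ii → no match
iii → match
iv → no match
v → match
vi → match
vii → match
viii → no match
Total matched: 5

5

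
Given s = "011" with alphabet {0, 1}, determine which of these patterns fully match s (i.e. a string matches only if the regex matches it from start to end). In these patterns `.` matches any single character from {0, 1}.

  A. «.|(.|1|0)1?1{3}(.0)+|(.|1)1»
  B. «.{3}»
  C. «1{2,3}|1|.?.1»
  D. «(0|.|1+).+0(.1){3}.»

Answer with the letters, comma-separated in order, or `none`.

A → no match
B → match
C → match
D → no match

B, C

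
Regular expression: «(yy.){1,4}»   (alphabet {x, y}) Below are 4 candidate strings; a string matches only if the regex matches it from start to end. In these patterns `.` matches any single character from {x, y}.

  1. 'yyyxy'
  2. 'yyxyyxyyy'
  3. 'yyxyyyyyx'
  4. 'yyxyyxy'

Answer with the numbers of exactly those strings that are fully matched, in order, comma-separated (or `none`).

2, 3

1 → no match
2 → match
3 → match
4 → no match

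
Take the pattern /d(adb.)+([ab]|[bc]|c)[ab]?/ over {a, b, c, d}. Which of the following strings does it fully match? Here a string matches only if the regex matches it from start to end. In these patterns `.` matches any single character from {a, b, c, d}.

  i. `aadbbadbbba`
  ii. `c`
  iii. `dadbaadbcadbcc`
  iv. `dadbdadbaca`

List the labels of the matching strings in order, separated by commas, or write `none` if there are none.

i → no match — must start with `dadb`
ii → no match — must start with `dadb`
iii → match
iv → match

iii, iv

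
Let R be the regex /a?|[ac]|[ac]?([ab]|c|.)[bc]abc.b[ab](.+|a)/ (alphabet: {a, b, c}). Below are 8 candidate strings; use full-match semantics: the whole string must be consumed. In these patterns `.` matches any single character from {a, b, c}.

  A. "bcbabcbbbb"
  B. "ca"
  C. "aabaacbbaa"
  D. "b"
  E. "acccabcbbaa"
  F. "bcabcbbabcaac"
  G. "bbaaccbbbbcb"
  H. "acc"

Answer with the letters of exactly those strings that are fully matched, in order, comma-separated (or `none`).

F

A. "bcbabcbbbb" → no match
B. "ca" → no match
C. "aabaacbbaa" → no match
D. "b" → no match
E. "acccabcbbaa" → no match
F → match
G. "bbaaccbbbbcb" → no match
H. "acc" → no match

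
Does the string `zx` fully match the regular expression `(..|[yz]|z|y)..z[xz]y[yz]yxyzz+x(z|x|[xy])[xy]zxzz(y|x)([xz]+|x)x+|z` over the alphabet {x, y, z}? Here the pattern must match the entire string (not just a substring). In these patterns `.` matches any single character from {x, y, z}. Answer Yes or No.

No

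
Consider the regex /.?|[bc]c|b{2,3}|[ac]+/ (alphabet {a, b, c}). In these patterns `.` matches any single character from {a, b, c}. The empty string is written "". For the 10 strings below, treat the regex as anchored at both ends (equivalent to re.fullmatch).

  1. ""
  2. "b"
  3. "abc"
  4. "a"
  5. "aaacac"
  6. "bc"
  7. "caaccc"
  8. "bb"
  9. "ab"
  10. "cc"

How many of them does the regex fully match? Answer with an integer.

8

1 → match
2 → match
3 → no match
4 → match
5 → match
6 → match
7 → match
8 → match
9 → no match
10 → match
Total matched: 8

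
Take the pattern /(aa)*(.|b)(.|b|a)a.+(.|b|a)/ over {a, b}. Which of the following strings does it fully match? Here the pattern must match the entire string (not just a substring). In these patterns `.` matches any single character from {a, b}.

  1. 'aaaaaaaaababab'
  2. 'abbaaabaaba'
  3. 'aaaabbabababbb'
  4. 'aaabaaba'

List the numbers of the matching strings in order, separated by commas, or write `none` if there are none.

1, 3, 4

1 → match
2 → no match
3 → match
4 → match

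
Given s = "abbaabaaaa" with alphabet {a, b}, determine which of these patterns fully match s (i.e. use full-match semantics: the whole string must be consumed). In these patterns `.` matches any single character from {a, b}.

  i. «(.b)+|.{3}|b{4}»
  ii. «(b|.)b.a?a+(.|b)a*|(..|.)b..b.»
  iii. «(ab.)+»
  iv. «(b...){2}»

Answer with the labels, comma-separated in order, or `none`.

i → no match
ii → match
iii → no match
iv → no match — must start with "b"

ii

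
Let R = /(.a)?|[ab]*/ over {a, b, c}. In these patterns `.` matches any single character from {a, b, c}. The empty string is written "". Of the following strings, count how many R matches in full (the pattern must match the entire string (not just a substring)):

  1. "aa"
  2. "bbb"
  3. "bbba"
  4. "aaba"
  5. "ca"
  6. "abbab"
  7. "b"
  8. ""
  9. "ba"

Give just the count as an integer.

1 → match
2 → match
3 → match
4 → match
5 → match
6 → match
7 → match
8 → match
9 → match
Total matched: 9

9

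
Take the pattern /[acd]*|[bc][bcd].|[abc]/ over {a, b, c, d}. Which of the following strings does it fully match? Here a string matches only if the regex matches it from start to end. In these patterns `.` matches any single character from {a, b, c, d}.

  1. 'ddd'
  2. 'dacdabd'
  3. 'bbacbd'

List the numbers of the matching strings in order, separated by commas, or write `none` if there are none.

1

1 → match
2 → no match
3 → no match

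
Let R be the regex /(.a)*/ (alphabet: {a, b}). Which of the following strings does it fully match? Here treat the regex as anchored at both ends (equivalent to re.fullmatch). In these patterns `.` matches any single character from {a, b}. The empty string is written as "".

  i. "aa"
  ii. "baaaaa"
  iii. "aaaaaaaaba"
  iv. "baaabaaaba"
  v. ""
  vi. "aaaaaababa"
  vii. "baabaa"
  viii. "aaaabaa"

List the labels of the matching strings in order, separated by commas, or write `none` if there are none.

i. "aa" → match
ii. "baaaaa" → match
iii. "aaaaaaaaba" → match
iv. "baaabaaaba" → match
v. "" → match
vi. "aaaaaababa" → match
vii. "baabaa" → no match
viii. "aaaabaa" → no match

i, ii, iii, iv, v, vi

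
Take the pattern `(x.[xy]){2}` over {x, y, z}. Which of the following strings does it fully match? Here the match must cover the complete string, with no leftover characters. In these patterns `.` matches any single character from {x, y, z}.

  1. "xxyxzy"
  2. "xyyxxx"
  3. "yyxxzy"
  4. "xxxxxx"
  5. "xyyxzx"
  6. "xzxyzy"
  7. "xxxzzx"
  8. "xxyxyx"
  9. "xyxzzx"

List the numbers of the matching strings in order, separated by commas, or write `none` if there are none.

1. "xxyxzy" → match
2. "xyyxxx" → match
3. "yyxxzy" → no match — must start with "x"
4. "xxxxxx" → match
5. "xyyxzx" → match
6. "xzxyzy" → no match
7. "xxxzzx" → no match
8. "xxyxyx" → match
9. "xyxzzx" → no match

1, 2, 4, 5, 8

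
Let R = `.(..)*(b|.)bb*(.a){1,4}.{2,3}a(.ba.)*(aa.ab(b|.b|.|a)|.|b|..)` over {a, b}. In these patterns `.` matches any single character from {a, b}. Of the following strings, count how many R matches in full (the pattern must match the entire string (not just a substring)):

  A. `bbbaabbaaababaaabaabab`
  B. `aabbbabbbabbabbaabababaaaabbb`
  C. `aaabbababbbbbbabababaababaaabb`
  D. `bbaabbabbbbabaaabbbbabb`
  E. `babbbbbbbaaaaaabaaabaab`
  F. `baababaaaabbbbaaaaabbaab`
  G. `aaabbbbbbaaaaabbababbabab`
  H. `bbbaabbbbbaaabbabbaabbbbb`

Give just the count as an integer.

A → no match
B → no match
C → no match
D → no match
E → match
F → match
G → no match
H → no match
Total matched: 2

2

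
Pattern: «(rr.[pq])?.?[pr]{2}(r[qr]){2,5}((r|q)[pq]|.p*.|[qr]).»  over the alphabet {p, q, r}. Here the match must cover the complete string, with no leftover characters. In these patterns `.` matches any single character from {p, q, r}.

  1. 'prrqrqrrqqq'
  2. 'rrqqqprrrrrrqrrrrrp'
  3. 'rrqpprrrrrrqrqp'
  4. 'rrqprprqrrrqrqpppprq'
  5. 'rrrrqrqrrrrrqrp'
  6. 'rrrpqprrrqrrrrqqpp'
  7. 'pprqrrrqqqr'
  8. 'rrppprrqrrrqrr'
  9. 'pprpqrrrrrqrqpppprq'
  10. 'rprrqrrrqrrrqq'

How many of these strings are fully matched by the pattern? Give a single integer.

8

1 → match
2 → match
3 → match
4 → match
5 → match
6 → no match
7 → match
8 → match
9 → no match
10 → match
Total matched: 8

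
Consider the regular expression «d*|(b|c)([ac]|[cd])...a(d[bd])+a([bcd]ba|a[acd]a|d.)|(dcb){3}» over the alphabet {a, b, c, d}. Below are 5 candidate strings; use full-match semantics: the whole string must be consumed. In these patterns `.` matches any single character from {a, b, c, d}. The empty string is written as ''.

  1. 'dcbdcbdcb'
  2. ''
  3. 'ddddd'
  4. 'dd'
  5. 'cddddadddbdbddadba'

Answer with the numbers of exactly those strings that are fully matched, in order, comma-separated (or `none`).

1, 2, 3, 4, 5

1 → match
2 → match
3 → match
4 → match
5 → match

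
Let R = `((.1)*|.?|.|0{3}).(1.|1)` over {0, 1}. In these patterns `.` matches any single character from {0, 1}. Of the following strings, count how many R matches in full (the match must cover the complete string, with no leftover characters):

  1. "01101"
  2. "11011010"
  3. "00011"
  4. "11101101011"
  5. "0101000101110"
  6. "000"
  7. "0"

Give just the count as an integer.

1

1 → no match
2 → no match
3 → match
4 → no match
5 → no match
6 → no match
7 → no match
Total matched: 1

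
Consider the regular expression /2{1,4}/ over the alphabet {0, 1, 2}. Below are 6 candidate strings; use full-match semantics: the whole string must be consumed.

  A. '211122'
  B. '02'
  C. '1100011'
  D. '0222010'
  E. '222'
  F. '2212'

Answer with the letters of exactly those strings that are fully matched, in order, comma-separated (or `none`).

E

A. '211122' → no match
B. '02' → no match — must start with '2'
C. '1100011' → no match — must start with '2'
D. '0222010' → no match — must start with '2'
E. '222' → match
F. '2212' → no match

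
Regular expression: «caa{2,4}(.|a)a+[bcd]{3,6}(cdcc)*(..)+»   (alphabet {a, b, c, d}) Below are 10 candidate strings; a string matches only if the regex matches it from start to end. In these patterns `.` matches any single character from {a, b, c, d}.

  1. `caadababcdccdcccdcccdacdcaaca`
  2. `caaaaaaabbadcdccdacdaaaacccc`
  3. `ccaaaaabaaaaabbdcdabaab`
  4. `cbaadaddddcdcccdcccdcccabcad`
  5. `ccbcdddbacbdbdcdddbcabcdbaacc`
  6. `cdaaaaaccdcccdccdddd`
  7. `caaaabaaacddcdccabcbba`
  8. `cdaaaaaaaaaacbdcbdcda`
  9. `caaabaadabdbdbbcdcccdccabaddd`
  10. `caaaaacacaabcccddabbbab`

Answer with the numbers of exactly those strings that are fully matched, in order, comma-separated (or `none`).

7

1 → no match
2 → no match
3 → no match — must start with `caa`
4 → no match — must start with `caa`
5 → no match — must start with `caa`
6 → no match — must start with `caa`
7 → match
8 → no match — must start with `caa`
9 → no match
10 → no match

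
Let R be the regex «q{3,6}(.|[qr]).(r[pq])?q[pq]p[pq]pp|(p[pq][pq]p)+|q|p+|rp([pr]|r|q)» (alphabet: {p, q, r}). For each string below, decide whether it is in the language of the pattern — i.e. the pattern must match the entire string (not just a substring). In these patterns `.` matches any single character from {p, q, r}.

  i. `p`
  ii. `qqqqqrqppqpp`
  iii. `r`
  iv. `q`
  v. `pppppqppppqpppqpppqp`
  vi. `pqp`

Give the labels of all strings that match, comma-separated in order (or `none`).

i → match
ii → match
iii → no match
iv → match
v → match
vi → no match

i, ii, iv, v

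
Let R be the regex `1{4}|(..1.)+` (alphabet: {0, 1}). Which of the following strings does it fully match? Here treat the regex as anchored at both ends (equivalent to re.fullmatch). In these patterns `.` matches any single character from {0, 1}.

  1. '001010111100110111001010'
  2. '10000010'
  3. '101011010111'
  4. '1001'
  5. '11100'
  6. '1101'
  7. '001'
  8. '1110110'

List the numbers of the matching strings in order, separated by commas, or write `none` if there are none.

none

1 → no match
2. '10000010' → no match
3. '101011010111' → no match
4. '1001' → no match
5. '11100' → no match
6. '1101' → no match
7. '001' → no match
8. '1110110' → no match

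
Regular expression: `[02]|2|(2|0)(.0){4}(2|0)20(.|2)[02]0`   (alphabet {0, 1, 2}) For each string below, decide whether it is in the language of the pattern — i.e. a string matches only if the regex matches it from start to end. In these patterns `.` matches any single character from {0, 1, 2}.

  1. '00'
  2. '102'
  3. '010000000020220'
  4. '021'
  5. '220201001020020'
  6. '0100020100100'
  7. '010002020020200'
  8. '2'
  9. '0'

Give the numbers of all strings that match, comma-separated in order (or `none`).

3, 7, 8, 9

1 → no match
2 → no match
3 → match
4 → no match
5 → no match
6 → no match
7 → match
8 → match
9 → match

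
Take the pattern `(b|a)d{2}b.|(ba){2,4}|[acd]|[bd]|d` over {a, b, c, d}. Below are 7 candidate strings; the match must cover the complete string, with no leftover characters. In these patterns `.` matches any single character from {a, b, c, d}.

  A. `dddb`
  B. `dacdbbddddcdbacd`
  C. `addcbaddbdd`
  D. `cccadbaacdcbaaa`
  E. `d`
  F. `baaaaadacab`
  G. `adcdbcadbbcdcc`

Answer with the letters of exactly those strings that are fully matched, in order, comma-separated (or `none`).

A. `dddb` → no match
B → no match
C. `addcbaddbdd` → no match
D → no match
E. `d` → match
F. `baaaaadacab` → no match
G → no match

E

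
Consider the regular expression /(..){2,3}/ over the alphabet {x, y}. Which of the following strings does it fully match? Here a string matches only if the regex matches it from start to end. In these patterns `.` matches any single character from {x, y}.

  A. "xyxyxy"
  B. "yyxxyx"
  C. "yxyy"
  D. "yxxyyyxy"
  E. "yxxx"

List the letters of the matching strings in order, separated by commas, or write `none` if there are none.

A → match
B → match
C → match
D → no match
E → match

A, B, C, E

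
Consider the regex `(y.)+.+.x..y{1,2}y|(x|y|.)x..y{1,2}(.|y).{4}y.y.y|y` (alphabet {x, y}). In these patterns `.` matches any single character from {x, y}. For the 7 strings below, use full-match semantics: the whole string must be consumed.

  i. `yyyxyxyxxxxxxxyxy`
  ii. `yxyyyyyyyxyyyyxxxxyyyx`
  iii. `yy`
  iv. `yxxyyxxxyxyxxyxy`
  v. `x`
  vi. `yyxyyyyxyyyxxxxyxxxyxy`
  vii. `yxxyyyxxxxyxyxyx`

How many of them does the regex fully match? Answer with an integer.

0

i → no match
ii → no match
iii → no match
iv → no match
v → no match
vi → no match
vii → no match
Total matched: 0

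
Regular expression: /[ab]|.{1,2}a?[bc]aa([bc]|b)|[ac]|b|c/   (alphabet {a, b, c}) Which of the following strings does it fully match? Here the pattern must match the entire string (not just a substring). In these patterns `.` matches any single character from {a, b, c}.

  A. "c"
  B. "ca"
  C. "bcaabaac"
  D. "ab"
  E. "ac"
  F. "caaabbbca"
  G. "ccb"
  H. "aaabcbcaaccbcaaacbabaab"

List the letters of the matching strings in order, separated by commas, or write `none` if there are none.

A → match
B → no match
C → no match
D → no match
E → no match
F → no match
G → no match
H → no match

A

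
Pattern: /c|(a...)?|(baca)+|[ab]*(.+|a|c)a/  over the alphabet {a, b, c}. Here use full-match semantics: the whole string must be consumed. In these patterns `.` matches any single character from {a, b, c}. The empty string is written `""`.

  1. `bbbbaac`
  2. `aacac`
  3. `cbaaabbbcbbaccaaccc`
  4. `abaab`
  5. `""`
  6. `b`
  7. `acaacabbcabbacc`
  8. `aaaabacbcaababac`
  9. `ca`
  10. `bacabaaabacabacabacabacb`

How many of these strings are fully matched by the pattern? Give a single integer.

1 → no match
2 → no match
3 → no match
4 → no match
5 → match
6 → no match
7 → no match
8 → no match
9 → match
10 → no match
Total matched: 2

2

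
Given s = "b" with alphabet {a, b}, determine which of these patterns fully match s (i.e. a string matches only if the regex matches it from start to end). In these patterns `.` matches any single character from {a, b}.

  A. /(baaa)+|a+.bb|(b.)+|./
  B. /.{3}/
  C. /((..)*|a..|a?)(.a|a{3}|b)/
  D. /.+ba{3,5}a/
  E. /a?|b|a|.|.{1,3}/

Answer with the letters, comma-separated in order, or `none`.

A, C, E

A → match
B → no match
C → match
D → no match — must end with "aa"
E → match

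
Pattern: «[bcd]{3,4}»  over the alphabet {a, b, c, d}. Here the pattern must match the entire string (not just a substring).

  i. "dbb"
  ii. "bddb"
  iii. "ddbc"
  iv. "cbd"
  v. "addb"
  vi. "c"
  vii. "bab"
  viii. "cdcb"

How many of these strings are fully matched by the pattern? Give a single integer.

5

i → match
ii → match
iii → match
iv → match
v → no match
vi → no match
vii → no match
viii → match
Total matched: 5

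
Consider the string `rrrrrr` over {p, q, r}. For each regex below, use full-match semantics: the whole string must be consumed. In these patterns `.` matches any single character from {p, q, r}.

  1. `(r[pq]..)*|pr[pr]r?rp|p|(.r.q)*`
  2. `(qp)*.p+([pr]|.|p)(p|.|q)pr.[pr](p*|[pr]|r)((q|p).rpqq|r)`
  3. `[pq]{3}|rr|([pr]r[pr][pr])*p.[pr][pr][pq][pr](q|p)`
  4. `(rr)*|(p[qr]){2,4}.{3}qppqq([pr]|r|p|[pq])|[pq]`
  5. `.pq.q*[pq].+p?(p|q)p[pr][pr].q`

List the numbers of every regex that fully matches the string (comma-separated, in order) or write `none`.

4

1 → no match
2 → no match
3 → no match
4 → match
5 → no match — must end with `q`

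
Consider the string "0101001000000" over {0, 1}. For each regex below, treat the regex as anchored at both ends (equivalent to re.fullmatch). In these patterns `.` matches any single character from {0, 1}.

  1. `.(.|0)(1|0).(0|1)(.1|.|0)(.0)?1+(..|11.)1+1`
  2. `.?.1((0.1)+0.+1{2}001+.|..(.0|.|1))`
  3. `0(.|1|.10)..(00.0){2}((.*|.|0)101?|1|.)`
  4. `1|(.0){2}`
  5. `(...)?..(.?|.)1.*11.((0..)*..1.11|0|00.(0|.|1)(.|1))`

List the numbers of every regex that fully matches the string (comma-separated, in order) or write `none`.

3

1 → no match — must end with "11"
2 → no match
3 → match
4 → no match
5 → no match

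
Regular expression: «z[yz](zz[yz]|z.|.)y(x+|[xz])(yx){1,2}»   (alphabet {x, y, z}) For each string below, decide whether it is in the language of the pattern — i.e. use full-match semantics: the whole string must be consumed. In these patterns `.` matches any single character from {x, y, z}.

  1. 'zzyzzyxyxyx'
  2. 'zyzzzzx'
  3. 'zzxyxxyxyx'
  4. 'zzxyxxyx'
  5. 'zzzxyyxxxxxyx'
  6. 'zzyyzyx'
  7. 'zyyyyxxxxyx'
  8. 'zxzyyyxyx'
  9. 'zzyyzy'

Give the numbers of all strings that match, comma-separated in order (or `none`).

3, 4, 6

1. 'zzyzzyxyxyx' → no match
2. 'zyzzzzx' → no match — must end with 'yx'
3. 'zzxyxxyxyx' → match
4. 'zzxyxxyx' → match
5 → no match
6. 'zzyyzyx' → match
7. 'zyyyyxxxxyx' → no match
8. 'zxzyyyxyx' → no match
9. 'zzyyzy' → no match — must end with 'yx'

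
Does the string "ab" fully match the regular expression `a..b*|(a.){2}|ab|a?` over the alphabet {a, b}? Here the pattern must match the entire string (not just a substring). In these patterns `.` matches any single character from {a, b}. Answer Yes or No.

Yes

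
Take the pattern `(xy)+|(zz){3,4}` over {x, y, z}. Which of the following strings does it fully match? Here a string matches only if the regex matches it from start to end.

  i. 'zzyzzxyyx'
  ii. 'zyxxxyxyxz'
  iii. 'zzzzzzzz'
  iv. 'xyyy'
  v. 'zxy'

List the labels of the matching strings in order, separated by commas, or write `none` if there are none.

iii

i → no match
ii → no match
iii → match
iv → no match
v → no match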